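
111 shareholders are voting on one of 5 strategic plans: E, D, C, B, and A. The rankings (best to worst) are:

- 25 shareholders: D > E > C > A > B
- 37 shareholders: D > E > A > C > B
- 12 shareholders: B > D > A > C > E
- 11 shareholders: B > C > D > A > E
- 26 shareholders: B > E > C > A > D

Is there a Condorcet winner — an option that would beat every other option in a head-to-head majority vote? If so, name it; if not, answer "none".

D

D vs E: 85–26 for D.
D vs C: 74–37 for D.
D vs B: 62–49 for D.
D vs A: 85–26 for D.
D beats every other option head-to-head.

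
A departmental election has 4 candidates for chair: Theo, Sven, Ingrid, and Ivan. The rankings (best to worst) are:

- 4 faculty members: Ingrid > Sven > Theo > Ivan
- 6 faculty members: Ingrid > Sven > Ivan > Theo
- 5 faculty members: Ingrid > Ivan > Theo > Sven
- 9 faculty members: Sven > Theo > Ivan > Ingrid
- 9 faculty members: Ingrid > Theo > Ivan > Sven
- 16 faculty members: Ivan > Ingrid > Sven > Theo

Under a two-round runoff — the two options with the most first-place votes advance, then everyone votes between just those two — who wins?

Round 1 first-place votes: Theo 0, Sven 9, Ingrid 24, Ivan 16.
Ingrid and Ivan advance.
Runoff: Ingrid is preferred to Ivan by 24 voters; Ivan by 25.
Ivan wins the runoff.

Ivan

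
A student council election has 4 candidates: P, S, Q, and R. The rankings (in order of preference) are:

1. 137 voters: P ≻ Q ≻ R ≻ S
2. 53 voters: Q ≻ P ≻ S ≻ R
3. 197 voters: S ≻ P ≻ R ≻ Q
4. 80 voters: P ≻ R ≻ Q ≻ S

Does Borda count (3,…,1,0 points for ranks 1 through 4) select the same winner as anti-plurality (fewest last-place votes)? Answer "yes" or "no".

yes

Borda — scores: P 1151, S 644, Q 513, R 494. Winner: P.
Anti-plurality — last-place votes: P 0, S 217, Q 197, R 53. Winner: P.
The two methods agree.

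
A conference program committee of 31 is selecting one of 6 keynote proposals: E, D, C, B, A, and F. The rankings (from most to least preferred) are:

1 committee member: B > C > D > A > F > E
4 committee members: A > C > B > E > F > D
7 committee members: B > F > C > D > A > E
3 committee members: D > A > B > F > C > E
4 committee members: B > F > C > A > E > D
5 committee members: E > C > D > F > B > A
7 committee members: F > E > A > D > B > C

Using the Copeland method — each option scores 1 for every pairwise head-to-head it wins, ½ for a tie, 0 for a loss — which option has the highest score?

E: beats D; loses to C, B, A, and F → score 1.
D: beats A; loses to E, C, B, and F → score 1.
C: beats E, D, and A; loses to B and F → score 3.
B: beats E, D, C, A, and F → score 5.
A: beats E; loses to D, C, B, and F → score 1.
F: beats E, D, C, and A; loses to B → score 4.
B has the best pairwise record.

B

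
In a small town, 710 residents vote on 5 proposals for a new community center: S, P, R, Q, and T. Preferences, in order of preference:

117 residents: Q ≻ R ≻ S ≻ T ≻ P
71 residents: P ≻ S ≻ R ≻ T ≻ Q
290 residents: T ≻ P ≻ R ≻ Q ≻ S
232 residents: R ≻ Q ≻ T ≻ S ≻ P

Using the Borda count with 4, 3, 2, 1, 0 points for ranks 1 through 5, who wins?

R

S: 117·2 + 71·3 + 290·0 + 232·1 = 679
P: 117·0 + 71·4 + 290·3 + 232·0 = 1154
R: 117·3 + 71·2 + 290·2 + 232·4 = 2001
Q: 117·4 + 71·0 + 290·1 + 232·3 = 1454
T: 117·1 + 71·1 + 290·4 + 232·2 = 1812
R has the highest Borda score (2001).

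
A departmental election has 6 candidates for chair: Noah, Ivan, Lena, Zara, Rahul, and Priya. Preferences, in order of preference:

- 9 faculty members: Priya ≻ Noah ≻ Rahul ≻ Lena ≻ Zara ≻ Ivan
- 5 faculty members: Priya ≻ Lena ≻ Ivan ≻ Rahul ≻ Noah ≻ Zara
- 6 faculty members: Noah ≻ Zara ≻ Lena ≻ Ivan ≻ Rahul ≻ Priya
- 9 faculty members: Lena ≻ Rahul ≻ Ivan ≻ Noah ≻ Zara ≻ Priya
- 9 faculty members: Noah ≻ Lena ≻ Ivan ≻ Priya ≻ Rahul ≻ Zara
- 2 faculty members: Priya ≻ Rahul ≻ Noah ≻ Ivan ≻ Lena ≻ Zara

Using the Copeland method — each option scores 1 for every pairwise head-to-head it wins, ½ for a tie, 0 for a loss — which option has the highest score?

Noah

Noah: beats Ivan, Lena, Zara, Rahul, and Priya → score 5.
Ivan: beats Zara and Priya; ties Rahul; loses to Noah and Lena → score 2.5.
Lena: beats Ivan, Zara, Rahul, and Priya; loses to Noah → score 4.
Zara: loses to Noah, Ivan, Lena, Rahul, and Priya → score 0.
Rahul: beats Zara; ties Ivan; loses to Noah, Lena, and Priya → score 1.5.
Priya: beats Zara and Rahul; loses to Noah, Ivan, and Lena → score 2.
Noah has the best pairwise record.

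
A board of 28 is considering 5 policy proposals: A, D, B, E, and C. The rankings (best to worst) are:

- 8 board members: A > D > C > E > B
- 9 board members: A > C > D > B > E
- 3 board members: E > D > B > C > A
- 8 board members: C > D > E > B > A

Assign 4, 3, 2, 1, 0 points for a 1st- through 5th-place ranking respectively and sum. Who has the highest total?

A: 8·4 + 9·4 + 3·0 + 8·0 = 68
D: 8·3 + 9·2 + 3·3 + 8·3 = 75
B: 8·0 + 9·1 + 3·2 + 8·1 = 23
E: 8·1 + 9·0 + 3·4 + 8·2 = 36
C: 8·2 + 9·3 + 3·1 + 8·4 = 78
C has the highest Borda score (78).

C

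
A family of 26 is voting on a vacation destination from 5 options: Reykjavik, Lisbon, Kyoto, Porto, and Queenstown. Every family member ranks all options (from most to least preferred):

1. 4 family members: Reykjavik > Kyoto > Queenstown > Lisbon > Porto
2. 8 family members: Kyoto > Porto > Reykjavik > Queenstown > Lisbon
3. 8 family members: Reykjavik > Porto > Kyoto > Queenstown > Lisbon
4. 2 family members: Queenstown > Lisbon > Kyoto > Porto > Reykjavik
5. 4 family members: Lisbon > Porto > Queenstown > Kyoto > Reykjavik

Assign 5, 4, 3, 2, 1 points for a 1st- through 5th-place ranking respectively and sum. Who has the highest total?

Kyoto

Reykjavik: 4·5 + 8·3 + 8·5 + 2·1 + 4·1 = 90
Lisbon: 4·2 + 8·1 + 8·1 + 2·4 + 4·5 = 52
Kyoto: 4·4 + 8·5 + 8·3 + 2·3 + 4·2 = 94
Porto: 4·1 + 8·4 + 8·4 + 2·2 + 4·4 = 88
Queenstown: 4·3 + 8·2 + 8·2 + 2·5 + 4·3 = 66
Kyoto has the highest Borda score (94).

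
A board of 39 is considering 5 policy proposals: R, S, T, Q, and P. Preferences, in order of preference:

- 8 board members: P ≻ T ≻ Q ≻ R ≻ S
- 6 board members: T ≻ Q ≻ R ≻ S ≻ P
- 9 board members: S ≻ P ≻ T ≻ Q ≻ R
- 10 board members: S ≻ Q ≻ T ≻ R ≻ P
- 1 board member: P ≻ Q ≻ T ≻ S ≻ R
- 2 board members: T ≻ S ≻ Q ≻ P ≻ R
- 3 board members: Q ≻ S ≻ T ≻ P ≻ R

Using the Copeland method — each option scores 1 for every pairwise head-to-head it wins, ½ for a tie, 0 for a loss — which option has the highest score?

S

R: loses to S, T, Q, and P → score 0.
S: beats R, T, Q, and P → score 4.
T: beats R, Q, and P; loses to S → score 3.
Q: beats R and P; loses to S and T → score 2.
P: beats R; loses to S, T, and Q → score 1.
S has the best pairwise record.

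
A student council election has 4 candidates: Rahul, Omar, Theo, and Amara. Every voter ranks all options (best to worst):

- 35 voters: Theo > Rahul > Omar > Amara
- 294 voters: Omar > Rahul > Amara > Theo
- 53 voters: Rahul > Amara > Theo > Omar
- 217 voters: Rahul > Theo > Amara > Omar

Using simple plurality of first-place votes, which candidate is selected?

First-place votes: Rahul 270, Omar 294, Theo 35, Amara 0.
Omar has the most first-place votes.

Omar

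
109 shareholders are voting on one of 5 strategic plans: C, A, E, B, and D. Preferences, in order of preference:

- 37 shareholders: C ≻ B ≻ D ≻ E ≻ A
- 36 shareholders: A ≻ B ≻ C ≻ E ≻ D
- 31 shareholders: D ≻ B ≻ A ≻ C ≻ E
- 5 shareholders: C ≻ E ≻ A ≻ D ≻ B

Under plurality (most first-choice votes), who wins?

C

First-place votes: C 42, A 36, E 0, B 0, D 31.
C has the most first-place votes.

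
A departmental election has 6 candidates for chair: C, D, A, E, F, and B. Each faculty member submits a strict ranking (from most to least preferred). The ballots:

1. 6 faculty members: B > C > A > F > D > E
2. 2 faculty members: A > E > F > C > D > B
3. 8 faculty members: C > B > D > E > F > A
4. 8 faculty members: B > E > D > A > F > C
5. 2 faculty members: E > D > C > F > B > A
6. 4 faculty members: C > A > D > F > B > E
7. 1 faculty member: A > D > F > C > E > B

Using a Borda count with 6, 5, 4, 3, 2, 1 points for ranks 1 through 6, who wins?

C: 6·5 + 2·3 + 8·6 + 8·1 + 2·4 + 4·6 + 1·3 = 127
D: 6·2 + 2·2 + 8·4 + 8·4 + 2·5 + 4·4 + 1·5 = 111
A: 6·4 + 2·6 + 8·1 + 8·3 + 2·1 + 4·5 + 1·6 = 96
E: 6·1 + 2·5 + 8·3 + 8·5 + 2·6 + 4·1 + 1·2 = 98
F: 6·3 + 2·4 + 8·2 + 8·2 + 2·3 + 4·3 + 1·4 = 80
B: 6·6 + 2·1 + 8·5 + 8·6 + 2·2 + 4·2 + 1·1 = 139
B has the highest Borda score (139).

B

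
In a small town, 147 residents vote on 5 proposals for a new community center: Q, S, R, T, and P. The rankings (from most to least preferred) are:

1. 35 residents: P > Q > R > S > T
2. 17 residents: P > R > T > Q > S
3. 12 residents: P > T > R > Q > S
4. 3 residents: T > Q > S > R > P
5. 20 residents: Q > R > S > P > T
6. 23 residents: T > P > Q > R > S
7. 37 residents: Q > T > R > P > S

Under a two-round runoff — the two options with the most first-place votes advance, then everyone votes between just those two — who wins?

P

Round 1 first-place votes: Q 57, S 0, R 0, T 26, P 64.
P and Q advance.
Runoff: P is preferred to Q by 87 voters; Q by 60.
P wins the runoff.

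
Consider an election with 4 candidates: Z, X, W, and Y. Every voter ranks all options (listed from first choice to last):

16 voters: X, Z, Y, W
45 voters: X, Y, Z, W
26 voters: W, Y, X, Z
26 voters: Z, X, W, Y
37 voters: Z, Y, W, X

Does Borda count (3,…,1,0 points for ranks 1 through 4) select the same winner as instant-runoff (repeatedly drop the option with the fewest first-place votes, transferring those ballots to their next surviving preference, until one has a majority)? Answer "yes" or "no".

no

Borda — scores: Z 266, X 261, W 141, Y 232. Winner: Z.
Instant-runoff — R1 Z 63, X 61, W 26, Y 0 (Y out); R2 Z 63, X 61, W 26 (W out); R3 Z 63, X 87 (X winner). Winner: X.
The two methods disagree.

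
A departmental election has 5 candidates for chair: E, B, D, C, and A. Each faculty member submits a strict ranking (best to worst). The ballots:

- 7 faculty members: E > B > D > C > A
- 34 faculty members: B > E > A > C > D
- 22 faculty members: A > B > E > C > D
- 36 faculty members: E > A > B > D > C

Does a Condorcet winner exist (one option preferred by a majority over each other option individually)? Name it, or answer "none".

Checking pairwise contests:
B beats E 56–43.
A beats B 58–41.
E beats D 99–0.
E beats C 99–0.
E beats A 77–22.
Every option loses at least one head-to-head, so there is no Condorcet winner.

none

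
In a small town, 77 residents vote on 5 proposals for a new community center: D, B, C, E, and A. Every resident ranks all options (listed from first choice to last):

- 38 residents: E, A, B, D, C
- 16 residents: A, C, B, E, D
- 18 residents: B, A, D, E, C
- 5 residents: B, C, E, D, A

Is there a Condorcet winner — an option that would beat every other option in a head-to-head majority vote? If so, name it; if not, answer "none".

none

Checking pairwise contests:
B beats D 77–0.
A beats B 54–23.
D beats C 56–21.
B beats E 39–38.
E beats A 43–34.
Every option loses at least one head-to-head, so there is no Condorcet winner.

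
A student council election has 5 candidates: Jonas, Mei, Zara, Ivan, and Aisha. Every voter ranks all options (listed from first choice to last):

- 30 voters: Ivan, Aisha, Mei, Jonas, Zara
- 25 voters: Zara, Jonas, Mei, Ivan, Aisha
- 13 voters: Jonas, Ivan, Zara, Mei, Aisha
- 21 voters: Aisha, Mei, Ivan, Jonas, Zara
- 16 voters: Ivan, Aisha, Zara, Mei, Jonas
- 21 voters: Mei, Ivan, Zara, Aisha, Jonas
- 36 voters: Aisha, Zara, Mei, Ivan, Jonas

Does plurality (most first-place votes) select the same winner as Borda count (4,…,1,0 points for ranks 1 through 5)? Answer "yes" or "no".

Plurality — first-place votes: Jonas 13, Mei 21, Zara 25, Ivan 46, Aisha 57. Winner: Aisha.
Borda — scores: Jonas 178, Mei 358, Zara 308, Ivan 389, Aisha 387. Winner: Ivan.
The two methods disagree.

no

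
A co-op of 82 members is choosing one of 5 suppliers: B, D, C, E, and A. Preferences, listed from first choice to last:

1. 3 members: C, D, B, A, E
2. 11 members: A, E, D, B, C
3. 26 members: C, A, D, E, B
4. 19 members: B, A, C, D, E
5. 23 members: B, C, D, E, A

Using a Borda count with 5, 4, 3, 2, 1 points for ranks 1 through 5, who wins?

C

B: 3·3 + 11·2 + 26·1 + 19·5 + 23·5 = 267
D: 3·4 + 11·3 + 26·3 + 19·2 + 23·3 = 230
C: 3·5 + 11·1 + 26·5 + 19·3 + 23·4 = 305
E: 3·1 + 11·4 + 26·2 + 19·1 + 23·2 = 164
A: 3·2 + 11·5 + 26·4 + 19·4 + 23·1 = 264
C has the highest Borda score (305).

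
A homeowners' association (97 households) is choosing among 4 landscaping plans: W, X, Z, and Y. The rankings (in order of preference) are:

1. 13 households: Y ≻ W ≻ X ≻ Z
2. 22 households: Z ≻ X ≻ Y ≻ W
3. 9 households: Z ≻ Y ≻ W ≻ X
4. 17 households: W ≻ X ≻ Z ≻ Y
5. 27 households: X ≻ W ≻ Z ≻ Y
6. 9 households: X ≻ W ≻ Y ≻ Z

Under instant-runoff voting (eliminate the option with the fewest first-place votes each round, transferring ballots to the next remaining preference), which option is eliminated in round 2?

Round 1: W 17, X 36, Z 31, Y 13. Eliminate Y.
Round 2: W 30, X 36, Z 31. Eliminate W.

W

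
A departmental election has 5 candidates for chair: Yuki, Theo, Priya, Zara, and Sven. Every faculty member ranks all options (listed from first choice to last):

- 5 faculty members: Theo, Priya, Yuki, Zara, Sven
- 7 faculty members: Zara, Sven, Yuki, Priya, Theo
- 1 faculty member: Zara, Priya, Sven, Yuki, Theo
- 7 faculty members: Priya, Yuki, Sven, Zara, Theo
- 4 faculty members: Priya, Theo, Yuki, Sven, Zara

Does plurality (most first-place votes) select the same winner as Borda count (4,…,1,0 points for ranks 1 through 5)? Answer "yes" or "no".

Plurality — first-place votes: Yuki 0, Theo 5, Priya 11, Zara 8, Sven 0. Winner: Priya.
Borda — scores: Yuki 54, Theo 32, Priya 69, Zara 44, Sven 41. Winner: Priya.
The two methods agree.

yes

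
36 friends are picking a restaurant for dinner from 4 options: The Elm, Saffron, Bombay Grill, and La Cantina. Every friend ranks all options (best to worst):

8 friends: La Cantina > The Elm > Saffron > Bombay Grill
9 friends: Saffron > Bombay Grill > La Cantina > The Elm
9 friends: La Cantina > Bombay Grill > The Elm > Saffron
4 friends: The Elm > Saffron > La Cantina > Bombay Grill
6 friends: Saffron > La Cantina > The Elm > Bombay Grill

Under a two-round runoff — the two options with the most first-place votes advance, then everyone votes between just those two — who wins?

Saffron

Round 1 first-place votes: The Elm 4, Saffron 15, Bombay Grill 0, La Cantina 17.
La Cantina and Saffron advance.
Runoff: La Cantina is preferred to Saffron by 17 voters; Saffron by 19.
Saffron wins the runoff.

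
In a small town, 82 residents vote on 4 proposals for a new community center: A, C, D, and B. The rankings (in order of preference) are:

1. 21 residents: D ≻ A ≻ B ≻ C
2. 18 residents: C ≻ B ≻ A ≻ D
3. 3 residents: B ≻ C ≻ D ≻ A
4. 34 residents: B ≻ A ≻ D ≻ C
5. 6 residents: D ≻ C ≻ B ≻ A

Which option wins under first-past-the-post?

First-place votes: A 0, C 18, D 27, B 37.
B has the most first-place votes.

B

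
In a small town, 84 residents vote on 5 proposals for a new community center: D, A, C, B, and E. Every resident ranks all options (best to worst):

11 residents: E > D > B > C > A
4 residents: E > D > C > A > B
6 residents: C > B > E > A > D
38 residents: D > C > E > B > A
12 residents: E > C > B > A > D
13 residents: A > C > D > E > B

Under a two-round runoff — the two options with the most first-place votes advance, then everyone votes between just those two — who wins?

D

Round 1 first-place votes: D 38, A 13, C 6, B 0, E 27.
D and E advance.
Runoff: D is preferred to E by 51 voters; E by 33.
D wins the runoff.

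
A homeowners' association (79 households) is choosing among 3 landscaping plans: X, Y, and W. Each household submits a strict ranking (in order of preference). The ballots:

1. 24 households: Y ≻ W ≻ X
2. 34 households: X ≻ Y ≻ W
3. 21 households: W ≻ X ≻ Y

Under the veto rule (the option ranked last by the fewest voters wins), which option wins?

Y

Last-place votes: X 24, Y 21, W 34.
Y is ranked last by the fewest voters, so Y wins.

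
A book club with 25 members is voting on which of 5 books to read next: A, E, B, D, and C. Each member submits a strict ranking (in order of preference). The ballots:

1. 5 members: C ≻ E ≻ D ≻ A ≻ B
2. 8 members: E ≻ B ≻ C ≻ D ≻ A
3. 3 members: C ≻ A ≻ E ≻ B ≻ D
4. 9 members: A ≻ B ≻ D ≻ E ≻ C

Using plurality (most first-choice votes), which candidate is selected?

First-place votes: A 9, E 8, B 0, D 0, C 8.
A has the most first-place votes.

A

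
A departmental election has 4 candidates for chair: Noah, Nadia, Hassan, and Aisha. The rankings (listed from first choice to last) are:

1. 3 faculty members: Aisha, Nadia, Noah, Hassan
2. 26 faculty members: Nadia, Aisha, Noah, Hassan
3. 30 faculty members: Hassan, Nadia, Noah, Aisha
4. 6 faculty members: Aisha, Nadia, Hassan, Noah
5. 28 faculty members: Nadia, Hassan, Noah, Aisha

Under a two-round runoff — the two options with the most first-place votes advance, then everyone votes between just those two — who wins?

Nadia

Round 1 first-place votes: Noah 0, Nadia 54, Hassan 30, Aisha 9.
Nadia and Hassan advance.
Runoff: Nadia is preferred to Hassan by 63 voters; Hassan by 30.
Nadia wins the runoff.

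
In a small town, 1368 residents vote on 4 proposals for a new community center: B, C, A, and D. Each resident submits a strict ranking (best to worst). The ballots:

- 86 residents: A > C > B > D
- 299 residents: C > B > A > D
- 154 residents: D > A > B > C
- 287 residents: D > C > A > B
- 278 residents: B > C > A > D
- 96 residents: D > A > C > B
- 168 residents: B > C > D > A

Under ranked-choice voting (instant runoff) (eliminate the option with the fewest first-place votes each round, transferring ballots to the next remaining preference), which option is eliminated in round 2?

C

Round 1: B 446, C 299, A 86, D 537. Eliminate A.
Round 2: B 446, C 385, D 537. Eliminate C.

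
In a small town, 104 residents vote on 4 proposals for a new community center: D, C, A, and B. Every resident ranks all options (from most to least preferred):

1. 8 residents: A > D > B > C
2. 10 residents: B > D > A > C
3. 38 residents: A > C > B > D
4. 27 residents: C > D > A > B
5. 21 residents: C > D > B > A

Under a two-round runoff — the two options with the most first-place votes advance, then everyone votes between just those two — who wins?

Round 1 first-place votes: D 0, C 48, A 46, B 10.
C and A advance.
Runoff: C is preferred to A by 48 voters; A by 56.
A wins the runoff.

A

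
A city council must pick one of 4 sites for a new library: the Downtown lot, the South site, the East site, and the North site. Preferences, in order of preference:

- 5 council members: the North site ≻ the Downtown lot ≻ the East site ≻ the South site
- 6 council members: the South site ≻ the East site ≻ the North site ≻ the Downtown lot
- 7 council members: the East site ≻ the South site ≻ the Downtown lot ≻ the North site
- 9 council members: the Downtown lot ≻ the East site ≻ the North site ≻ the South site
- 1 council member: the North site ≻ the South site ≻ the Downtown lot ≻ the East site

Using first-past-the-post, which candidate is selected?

the Downtown lot

First-place votes: the Downtown lot 9, the South site 6, the East site 7, the North site 6.
the Downtown lot has the most first-place votes.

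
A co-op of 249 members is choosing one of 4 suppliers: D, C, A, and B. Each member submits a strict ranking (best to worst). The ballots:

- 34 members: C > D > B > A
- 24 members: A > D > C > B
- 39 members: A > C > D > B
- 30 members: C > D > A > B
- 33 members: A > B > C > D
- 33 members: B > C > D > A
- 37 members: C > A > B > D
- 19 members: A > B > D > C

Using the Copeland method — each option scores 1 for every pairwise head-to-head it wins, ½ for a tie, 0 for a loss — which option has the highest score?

D: beats B; loses to C and A → score 1.
C: beats D, A, and B → score 3.
A: beats D and B; loses to C → score 2.
B: loses to D, C, and A → score 0.
C has the best pairwise record.

C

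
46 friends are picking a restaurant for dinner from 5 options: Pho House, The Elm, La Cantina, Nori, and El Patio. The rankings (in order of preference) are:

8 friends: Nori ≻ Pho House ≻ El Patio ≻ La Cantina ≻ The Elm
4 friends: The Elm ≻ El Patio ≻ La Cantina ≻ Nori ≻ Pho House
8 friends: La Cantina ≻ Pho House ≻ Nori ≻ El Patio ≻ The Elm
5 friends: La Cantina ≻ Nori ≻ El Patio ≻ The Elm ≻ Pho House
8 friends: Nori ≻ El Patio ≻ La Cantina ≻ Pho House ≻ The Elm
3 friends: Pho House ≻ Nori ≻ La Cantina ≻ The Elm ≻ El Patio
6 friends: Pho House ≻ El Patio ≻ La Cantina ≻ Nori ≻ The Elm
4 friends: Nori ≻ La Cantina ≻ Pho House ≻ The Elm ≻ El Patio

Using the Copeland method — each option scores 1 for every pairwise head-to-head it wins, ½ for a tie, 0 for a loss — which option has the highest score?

Nori

Pho House: beats The Elm and El Patio; loses to La Cantina and Nori → score 2.
The Elm: loses to Pho House, La Cantina, Nori, and El Patio → score 0.
La Cantina: beats Pho House and The Elm; ties Nori; loses to El Patio → score 2.5.
Nori: beats Pho House, The Elm, and El Patio; ties La Cantina → score 3.5.
El Patio: beats The Elm and La Cantina; loses to Pho House and Nori → score 2.
Nori has the best pairwise record.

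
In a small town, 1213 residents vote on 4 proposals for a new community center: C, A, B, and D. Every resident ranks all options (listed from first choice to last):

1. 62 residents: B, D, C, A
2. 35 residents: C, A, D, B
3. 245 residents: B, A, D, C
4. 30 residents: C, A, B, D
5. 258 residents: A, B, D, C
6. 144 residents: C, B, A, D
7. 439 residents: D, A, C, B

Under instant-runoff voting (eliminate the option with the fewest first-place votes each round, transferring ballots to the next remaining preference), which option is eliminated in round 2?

A

Round 1: C 209, A 258, B 307, D 439. Eliminate C.
Round 2: A 323, B 451, D 439. Eliminate A.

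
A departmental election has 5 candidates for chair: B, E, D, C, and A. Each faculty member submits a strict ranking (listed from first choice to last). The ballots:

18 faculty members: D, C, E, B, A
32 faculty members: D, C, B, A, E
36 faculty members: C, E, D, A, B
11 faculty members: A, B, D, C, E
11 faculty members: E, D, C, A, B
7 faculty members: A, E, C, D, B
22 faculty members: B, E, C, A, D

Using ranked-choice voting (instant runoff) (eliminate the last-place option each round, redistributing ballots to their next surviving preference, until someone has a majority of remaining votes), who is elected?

Round 1: B 22, E 11, D 50, C 36, A 18. Eliminate E.
Round 2: B 22, D 61, C 36, A 18. Eliminate A.
Round 3: B 33, D 61, C 43. Eliminate B.
Round 4: D 72, C 65. D has a majority.

D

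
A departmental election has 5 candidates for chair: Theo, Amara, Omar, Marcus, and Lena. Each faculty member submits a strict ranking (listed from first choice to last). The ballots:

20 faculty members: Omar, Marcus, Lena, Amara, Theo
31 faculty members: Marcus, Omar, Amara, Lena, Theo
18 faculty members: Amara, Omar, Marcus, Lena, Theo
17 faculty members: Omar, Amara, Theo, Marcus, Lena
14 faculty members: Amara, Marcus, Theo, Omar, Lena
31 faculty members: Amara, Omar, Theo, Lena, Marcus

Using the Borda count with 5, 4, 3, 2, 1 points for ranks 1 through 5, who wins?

Omar

Theo: 20·1 + 31·1 + 18·1 + 17·3 + 14·3 + 31·3 = 255
Amara: 20·2 + 31·3 + 18·5 + 17·4 + 14·5 + 31·5 = 516
Omar: 20·5 + 31·4 + 18·4 + 17·5 + 14·2 + 31·4 = 533
Marcus: 20·4 + 31·5 + 18·3 + 17·2 + 14·4 + 31·1 = 410
Lena: 20·3 + 31·2 + 18·2 + 17·1 + 14·1 + 31·2 = 251
Omar has the highest Borda score (533).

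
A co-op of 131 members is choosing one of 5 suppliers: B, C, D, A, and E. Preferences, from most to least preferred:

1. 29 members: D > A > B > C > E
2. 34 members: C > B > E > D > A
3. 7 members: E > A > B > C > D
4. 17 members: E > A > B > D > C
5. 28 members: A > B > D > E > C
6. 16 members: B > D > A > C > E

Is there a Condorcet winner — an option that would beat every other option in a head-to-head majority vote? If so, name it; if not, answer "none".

none

Checking pairwise contests:
A beats B 81–50.
B beats C 97–34.
B beats D 102–29.
D beats A 79–52.
B beats E 107–24.
Every option loses at least one head-to-head, so there is no Condorcet winner.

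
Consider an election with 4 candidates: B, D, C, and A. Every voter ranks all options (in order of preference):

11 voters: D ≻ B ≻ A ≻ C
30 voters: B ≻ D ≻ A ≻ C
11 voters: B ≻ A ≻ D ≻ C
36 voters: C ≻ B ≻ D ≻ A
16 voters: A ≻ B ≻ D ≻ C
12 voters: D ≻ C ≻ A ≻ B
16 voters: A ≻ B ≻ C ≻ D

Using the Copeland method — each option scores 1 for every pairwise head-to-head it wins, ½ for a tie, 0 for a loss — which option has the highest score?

B

B: beats D, C, and A → score 3.
D: beats C and A; loses to B → score 2.
C: loses to B, D, and A → score 0.
A: beats C; loses to B and D → score 1.
B has the best pairwise record.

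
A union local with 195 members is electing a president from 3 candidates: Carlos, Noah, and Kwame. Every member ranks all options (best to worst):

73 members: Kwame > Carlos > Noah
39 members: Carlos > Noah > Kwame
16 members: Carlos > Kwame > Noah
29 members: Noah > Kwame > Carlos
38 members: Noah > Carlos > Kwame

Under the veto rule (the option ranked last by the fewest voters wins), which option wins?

Carlos

Last-place votes: Carlos 29, Noah 89, Kwame 77.
Carlos is ranked last by the fewest voters, so Carlos wins.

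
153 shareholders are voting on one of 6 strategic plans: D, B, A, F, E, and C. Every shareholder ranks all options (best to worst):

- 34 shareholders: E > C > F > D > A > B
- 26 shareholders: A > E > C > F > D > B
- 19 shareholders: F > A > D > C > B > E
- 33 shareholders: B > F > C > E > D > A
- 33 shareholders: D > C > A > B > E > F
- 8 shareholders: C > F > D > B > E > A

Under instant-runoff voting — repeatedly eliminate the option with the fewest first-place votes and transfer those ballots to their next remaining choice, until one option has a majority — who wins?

Round 1: D 33, B 33, A 26, F 19, E 34, C 8. Eliminate C.
Round 2: D 33, B 33, A 26, F 27, E 34. Eliminate A.
Round 3: D 33, B 33, F 27, E 60. Eliminate F.
Round 4: D 60, B 33, E 60. Eliminate B.
Round 5: D 60, E 93. E has a majority.

E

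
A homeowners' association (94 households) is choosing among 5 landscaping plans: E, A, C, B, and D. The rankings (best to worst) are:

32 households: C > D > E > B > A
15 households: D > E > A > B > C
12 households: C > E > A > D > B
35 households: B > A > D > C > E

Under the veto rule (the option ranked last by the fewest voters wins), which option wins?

D

Last-place votes: E 35, A 32, C 15, B 12, D 0.
D is ranked last by the fewest voters, so D wins.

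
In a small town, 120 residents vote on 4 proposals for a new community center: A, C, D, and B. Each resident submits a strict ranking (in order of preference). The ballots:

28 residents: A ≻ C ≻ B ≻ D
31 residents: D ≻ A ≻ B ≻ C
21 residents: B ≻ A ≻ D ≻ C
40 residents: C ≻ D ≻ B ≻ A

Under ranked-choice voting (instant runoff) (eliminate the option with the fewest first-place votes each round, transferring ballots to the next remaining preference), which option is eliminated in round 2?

D

Round 1: A 28, C 40, D 31, B 21. Eliminate B.
Round 2: A 49, C 40, D 31. Eliminate D.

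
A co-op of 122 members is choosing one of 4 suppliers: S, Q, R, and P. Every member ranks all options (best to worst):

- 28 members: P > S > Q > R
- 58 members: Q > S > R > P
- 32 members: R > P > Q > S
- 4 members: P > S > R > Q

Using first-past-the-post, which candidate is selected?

First-place votes: S 0, Q 58, R 32, P 32.
Q has the most first-place votes.

Q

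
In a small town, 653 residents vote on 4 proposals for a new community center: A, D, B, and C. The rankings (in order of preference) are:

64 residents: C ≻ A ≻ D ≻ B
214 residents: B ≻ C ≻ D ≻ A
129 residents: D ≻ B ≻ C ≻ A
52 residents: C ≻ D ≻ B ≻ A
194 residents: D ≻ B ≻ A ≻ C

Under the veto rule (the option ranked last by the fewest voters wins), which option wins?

D

Last-place votes: A 395, D 0, B 64, C 194.
D is ranked last by the fewest voters, so D wins.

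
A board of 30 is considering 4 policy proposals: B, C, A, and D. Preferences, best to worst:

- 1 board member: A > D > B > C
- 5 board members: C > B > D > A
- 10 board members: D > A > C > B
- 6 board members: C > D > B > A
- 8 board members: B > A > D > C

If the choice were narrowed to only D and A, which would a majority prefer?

Voters preferring D to A: 21; preferring A to D: 9.
D wins the head-to-head.

D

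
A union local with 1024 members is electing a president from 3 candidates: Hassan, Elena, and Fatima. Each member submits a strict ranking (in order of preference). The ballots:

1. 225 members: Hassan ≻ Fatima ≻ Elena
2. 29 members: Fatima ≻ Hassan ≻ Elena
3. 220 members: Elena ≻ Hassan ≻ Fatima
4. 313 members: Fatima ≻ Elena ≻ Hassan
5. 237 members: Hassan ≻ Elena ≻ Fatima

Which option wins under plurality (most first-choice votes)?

Hassan

First-place votes: Hassan 462, Elena 220, Fatima 342.
Hassan has the most first-place votes.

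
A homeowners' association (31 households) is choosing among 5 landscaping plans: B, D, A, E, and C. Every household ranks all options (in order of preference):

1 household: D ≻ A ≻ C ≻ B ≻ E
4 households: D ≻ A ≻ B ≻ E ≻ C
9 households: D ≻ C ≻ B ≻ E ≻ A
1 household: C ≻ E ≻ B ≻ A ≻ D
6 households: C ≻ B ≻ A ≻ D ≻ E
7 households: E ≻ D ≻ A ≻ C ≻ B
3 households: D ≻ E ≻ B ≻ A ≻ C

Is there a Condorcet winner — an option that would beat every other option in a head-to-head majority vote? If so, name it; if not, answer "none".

D

D vs B: 24–7 for D.
D vs A: 24–7 for D.
D vs E: 23–8 for D.
D vs C: 24–7 for D.
D beats every other option head-to-head.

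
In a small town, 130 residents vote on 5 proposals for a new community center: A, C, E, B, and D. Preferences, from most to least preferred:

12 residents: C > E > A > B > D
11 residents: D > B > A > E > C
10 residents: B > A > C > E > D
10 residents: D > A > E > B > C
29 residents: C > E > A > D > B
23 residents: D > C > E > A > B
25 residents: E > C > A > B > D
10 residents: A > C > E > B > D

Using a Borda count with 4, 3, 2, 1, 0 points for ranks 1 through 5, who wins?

A: 12·2 + 11·2 + 10·3 + 10·3 + 29·2 + 23·1 + 25·2 + 10·4 = 277
C: 12·4 + 11·0 + 10·2 + 10·0 + 29·4 + 23·3 + 25·3 + 10·3 = 358
E: 12·3 + 11·1 + 10·1 + 10·2 + 29·3 + 23·2 + 25·4 + 10·2 = 330
B: 12·1 + 11·3 + 10·4 + 10·1 + 29·0 + 23·0 + 25·1 + 10·1 = 130
D: 12·0 + 11·4 + 10·0 + 10·4 + 29·1 + 23·4 + 25·0 + 10·0 = 205
C has the highest Borda score (358).

C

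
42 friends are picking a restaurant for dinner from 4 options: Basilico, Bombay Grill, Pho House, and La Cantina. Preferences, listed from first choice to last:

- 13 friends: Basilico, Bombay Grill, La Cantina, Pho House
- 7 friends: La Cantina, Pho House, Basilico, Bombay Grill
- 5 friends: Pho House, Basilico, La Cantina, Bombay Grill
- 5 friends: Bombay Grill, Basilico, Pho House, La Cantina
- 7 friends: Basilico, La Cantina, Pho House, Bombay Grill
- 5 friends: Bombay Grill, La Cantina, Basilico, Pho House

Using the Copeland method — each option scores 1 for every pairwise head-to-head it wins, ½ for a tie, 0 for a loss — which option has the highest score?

Basilico: beats Bombay Grill, Pho House, and La Cantina → score 3.
Bombay Grill: beats Pho House and La Cantina; loses to Basilico → score 2.
Pho House: loses to Basilico, Bombay Grill, and La Cantina → score 0.
La Cantina: beats Pho House; loses to Basilico and Bombay Grill → score 1.
Basilico has the best pairwise record.

Basilico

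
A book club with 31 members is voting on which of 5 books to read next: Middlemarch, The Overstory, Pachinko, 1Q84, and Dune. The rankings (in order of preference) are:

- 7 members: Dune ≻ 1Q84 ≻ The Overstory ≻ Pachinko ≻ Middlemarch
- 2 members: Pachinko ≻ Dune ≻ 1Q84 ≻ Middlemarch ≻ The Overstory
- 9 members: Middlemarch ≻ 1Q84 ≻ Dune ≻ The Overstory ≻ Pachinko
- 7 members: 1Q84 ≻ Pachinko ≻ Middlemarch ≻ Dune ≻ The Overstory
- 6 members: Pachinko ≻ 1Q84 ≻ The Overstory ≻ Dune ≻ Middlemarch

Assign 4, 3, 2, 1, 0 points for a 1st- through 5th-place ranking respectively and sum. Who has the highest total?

1Q84

Middlemarch: 7·0 + 2·1 + 9·4 + 7·2 + 6·0 = 52
The Overstory: 7·2 + 2·0 + 9·1 + 7·0 + 6·2 = 35
Pachinko: 7·1 + 2·4 + 9·0 + 7·3 + 6·4 = 60
1Q84: 7·3 + 2·2 + 9·3 + 7·4 + 6·3 = 98
Dune: 7·4 + 2·3 + 9·2 + 7·1 + 6·1 = 65
1Q84 has the highest Borda score (98).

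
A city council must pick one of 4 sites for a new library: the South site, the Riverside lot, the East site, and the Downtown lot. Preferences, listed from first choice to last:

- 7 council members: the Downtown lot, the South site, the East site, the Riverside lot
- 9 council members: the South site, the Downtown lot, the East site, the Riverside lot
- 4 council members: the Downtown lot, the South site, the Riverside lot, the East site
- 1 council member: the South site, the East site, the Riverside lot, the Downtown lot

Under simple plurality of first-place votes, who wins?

First-place votes: the South site 10, the Riverside lot 0, the East site 0, the Downtown lot 11.
the Downtown lot has the most first-place votes.

the Downtown lot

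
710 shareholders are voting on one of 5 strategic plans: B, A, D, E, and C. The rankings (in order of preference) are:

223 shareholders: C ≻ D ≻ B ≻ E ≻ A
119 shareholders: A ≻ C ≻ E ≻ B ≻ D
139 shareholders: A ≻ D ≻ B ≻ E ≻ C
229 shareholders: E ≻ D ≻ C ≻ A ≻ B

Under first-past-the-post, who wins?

A

First-place votes: B 0, A 258, D 0, E 229, C 223.
A has the most first-place votes.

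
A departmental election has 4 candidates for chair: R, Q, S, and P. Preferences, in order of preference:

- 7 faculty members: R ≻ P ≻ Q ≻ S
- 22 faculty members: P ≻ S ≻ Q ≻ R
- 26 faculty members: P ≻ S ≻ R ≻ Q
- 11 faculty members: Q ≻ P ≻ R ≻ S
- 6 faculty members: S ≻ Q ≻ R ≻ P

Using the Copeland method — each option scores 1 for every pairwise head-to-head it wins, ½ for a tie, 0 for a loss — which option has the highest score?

R: loses to Q, S, and P → score 0.
Q: beats R; loses to S and P → score 1.
S: beats R and Q; loses to P → score 2.
P: beats R, Q, and S → score 3.
P has the best pairwise record.

P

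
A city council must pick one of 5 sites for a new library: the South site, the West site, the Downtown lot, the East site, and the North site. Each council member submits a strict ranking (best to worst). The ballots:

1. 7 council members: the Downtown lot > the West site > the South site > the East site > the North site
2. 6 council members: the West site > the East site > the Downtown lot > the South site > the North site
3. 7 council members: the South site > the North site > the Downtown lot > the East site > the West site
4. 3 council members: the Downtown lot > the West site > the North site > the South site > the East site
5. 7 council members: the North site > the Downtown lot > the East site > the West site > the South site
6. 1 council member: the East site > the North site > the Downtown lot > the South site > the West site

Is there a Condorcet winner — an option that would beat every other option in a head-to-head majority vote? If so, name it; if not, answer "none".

the Downtown lot vs the South site: 24–7 for the Downtown lot.
the Downtown lot vs the West site: 25–6 for the Downtown lot.
the Downtown lot vs the East site: 24–7 for the Downtown lot.
the Downtown lot vs the North site: 16–15 for the Downtown lot.
the Downtown lot beats every other option head-to-head.

the Downtown lot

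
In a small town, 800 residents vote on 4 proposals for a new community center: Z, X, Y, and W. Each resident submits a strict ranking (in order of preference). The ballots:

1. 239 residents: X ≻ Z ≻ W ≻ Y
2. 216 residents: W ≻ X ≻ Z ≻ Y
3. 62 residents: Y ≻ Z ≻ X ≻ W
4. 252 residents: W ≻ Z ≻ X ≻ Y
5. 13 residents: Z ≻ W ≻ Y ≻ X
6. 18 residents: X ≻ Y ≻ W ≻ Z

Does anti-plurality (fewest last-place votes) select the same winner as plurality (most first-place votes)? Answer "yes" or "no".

no

Anti-plurality — last-place votes: Z 18, X 13, Y 707, W 62. Winner: X.
Plurality — first-place votes: Z 13, X 257, Y 62, W 468. Winner: W.
The two methods disagree.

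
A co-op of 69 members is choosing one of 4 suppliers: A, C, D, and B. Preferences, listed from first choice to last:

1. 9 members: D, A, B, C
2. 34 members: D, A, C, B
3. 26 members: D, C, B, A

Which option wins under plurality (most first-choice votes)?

First-place votes: A 0, C 0, D 69, B 0.
D has the most first-place votes.

D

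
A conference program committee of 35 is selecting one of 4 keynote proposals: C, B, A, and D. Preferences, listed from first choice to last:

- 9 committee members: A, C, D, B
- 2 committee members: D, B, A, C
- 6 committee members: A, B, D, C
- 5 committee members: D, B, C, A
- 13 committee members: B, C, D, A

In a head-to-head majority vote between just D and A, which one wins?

Voters preferring D to A: 20; preferring A to D: 15.
D wins the head-to-head.

D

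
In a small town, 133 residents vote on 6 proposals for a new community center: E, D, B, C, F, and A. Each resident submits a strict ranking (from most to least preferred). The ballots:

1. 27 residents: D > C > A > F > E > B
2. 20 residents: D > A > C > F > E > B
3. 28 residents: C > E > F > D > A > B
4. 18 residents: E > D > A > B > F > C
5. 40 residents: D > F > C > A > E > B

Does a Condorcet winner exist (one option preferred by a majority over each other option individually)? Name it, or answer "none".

D vs E: 87–46 for D.
D vs B: 133–0 for D.
D vs C: 105–28 for D.
D vs F: 105–28 for D.
D vs A: 133–0 for D.
D beats every other option head-to-head.

D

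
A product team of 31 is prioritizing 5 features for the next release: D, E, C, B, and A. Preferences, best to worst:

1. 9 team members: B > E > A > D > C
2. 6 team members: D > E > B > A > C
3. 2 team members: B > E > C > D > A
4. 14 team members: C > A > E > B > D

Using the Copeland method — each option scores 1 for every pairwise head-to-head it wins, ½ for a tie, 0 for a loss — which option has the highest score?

E

D: loses to E, C, B, and A → score 0.
E: beats D, C, B, and A → score 4.
C: beats D and A; loses to E and B → score 2.
B: beats D, C, and A; loses to E → score 3.
A: beats D; loses to E, C, and B → score 1.
E has the best pairwise record.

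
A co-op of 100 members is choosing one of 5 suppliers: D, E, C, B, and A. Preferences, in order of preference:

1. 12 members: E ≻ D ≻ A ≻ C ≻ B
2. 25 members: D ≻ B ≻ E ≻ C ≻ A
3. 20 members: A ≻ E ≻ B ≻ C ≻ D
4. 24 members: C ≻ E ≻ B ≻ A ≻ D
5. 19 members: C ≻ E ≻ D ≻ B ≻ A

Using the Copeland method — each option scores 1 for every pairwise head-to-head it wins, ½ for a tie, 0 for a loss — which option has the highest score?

D: beats B and A; loses to E and C → score 2.
E: beats D, C, B, and A → score 4.
C: beats D, B, and A; loses to E → score 3.
B: beats A; loses to D, E, and C → score 1.
A: loses to D, E, C, and B → score 0.
E has the best pairwise record.

E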